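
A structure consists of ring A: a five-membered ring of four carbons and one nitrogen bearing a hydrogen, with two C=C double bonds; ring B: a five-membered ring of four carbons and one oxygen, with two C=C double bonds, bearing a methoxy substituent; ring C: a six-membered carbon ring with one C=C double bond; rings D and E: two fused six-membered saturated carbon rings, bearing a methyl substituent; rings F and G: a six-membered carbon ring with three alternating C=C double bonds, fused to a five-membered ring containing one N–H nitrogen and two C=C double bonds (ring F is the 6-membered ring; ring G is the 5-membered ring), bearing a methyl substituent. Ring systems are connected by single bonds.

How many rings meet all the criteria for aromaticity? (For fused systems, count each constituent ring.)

4

Ring A has a continuous p-orbital overlap around the ring; 2 ring double bonds (4 π electrons) plus a heteroatom lone pair (2) give 6 π electrons. Since 6 = 4n+2 (n=1), ring A is aromatic (pyrrole).
Ring B is fully conjugated (every ring atom contributes a p orbital); 2 ring double bonds (4 π electrons) plus a heteroatom lone pair (2) give 6 π electrons. That satisfies 4n+2 with n=1, so ring B is aromatic (furan).
Ring C has four sp³ carbons, so it is not fully conjugated — not aromatic (cyclohexene).
Ring D has only sp³ atoms, so it is not fully conjugated — not aromatic (cyclohexane ring).
Ring E has only sp³ atoms, so it is not fully conjugated — not aromatic (cyclohexane ring).
Rings F and G form a fused bicyclic system (with one N–H) with 9 sp² atoms and 10 π electrons from ring double bonds plus a heteroatom lone pair. 10 = 4(2)+2, so the system is aromatic and both rings count as aromatic (indole).
Aromatic: A, B, F, G. Total: 4.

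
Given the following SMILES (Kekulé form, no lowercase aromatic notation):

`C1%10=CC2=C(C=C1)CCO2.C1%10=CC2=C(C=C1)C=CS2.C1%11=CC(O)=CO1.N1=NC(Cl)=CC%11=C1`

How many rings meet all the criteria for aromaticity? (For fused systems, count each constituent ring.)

The SMILES encodes a six-membered carbon ring with three alternating C=C double bonds, fused to a five-membered ring containing one oxygen and two sp³ carbons; a six-membered carbon ring with three alternating C=C double bonds, fused to a five-membered ring containing one sulfur and two C=C double bonds; a five-membered ring of four carbons and one oxygen, with two C=C double bonds; a six-membered ring with two adjacent nitrogens and three alternating double bonds.
The 6-membered ring is planar and fully conjugated; 3 ring double bonds give 6 π electrons. Since 6 = 4n+2 (n=1), it is aromatic (benzene ring).
The 5-membered ring with one oxygen has two sp³ carbons, so it is not fully conjugated — not aromatic (oxolane ring).
The fused 6/5-membered bicyclic (with one sulfur) is a single π system with 9 sp² atoms and 10 π electrons from ring double bonds plus a heteroatom lone pair. 10 = 4(2)+2, so the system is aromatic and both rings count as aromatic (benzothiophene).
The second 5-membered ring with one oxygen is planar and fully conjugated; 2 ring double bonds (4 π electrons) plus a heteroatom lone pair (2) give 6 π electrons. Since 6 = 4n+2 (n=1), it is aromatic (furan).
The 6-membered ring with two nitrogens (1,2) is planar and fully conjugated; 3 ring double bonds give 6 π electrons. That satisfies 4n+2 with n=1, so it is aromatic (pyridazine).
5 of the 6 rings are aromatic. Total: 5.

5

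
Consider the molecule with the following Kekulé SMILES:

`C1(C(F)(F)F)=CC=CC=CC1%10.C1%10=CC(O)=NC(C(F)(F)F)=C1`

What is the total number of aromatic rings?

1

The SMILES encodes a seven-membered carbon ring with three C=C double bonds and one sp³ carbon; a six-membered ring of five carbons and one nitrogen with three alternating double bonds.
The 7-membered ring has one sp³ carbon, so it is not fully conjugated — not aromatic (cycloheptatriene).
The 6-membered ring with one nitrogen is fully conjugated (every ring atom contributes a p orbital); 3 ring double bonds give 6 π electrons. Since 6 = 4n+2 (n=1), it is aromatic (pyridine).
1 of the 2 rings is aromatic. Total: 1.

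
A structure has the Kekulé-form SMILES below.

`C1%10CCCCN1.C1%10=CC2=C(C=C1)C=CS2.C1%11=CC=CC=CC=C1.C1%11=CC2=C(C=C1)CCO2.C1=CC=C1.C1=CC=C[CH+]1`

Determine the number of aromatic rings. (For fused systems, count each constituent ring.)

The SMILES encodes a six-membered saturated ring of five carbons and one N–H nitrogen; a six-membered carbon ring with three alternating C=C double bonds, fused to a five-membered ring containing one sulfur and two C=C double bonds; an eight-membered carbon ring with four alternating C=C double bonds; a six-membered carbon ring with three alternating C=C double bonds, fused to a five-membered ring containing one oxygen and two sp³ carbons; a four-membered carbon ring with two alternating C=C double bonds; a five-membered all-carbon ring bearing a positive charge on one carbon, with two C=C double bonds.
The 6-membered ring with one N–H has only sp³ atoms, so it is not fully conjugated — not aromatic (piperidine).
The fused 6/5-membered bicyclic (with one sulfur) is a single π system with 9 sp² atoms and 10 π electrons from ring double bonds plus a heteroatom lone pair. 10 = 4(2)+2, so the system is aromatic and both rings count as aromatic (benzothiophene).
The 8-membered ring has only sp² ring atoms; a planar conformation would have a fully conjugated π system of 8 electrons. But 8 = 4(2), which is 4n not 4n+2, so it is not aromatic (cyclooctatetraene) — cyclooctatetraene distorts into a non-planar tub to avoid antiaromaticity.
The 6-membered ring is fully conjugated (every ring atom contributes a p orbital); 3 ring double bonds give 6 π electrons. That satisfies 4n+2 with n=1, so it is aromatic (benzene ring).
The 5-membered ring with one oxygen has two sp³ carbons, so it is not fully conjugated — not aromatic (oxolane ring).
The 4-membered ring has only sp² ring atoms; a planar conformation would have a fully conjugated π system of 4 electrons. But 4 = 4(1), which is 4n not 4n+2, so it is not aromatic (cyclobutadiene) — cyclobutadiene is antiaromatic and distorts to a rectangle.
The 5-membered ring has only sp² ring atoms; a planar conformation would have a fully conjugated π system of 4 electrons. But 4 = 4(1), which is 4n not 4n+2, so it is not aromatic (cyclopentadienyl cation).
3 of the 8 rings are aromatic. Total: 3.

3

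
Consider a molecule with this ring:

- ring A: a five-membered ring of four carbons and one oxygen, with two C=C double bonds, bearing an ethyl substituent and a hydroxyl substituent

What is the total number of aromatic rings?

1

Ring A is planar and fully conjugated; 2 ring double bonds (4 π electrons) plus a heteroatom lone pair (2) give 6 π electrons. 6 = 4(1)+2, so ring A is aromatic (furan).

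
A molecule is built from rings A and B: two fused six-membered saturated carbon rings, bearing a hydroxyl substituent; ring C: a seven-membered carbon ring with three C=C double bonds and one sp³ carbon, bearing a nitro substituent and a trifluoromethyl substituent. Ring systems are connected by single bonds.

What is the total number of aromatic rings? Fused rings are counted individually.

Ring A has only sp³ atoms, so it is not fully conjugated — not aromatic (cyclohexane ring).
Ring B has only sp³ atoms, so it is not fully conjugated — not aromatic (cyclohexane ring).
Ring C has one sp³ carbon, so it is not fully conjugated — not aromatic (cycloheptatriene).
No ring is aromatic. Total: 0.

0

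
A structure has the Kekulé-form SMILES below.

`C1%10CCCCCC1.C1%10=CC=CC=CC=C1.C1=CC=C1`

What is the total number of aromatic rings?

0

The SMILES encodes a seven-membered saturated carbon ring; an eight-membered carbon ring with four alternating C=C double bonds; a four-membered carbon ring with two alternating C=C double bonds.
The 7-membered ring has only sp³ atoms, so it is not fully conjugated — not aromatic (cycloheptane).
The 8-membered ring has only sp² ring atoms; a planar conformation would have a fully conjugated π system of 8 electrons. But 8 = 4(2), which is 4n not 4n+2, so it is not aromatic (cyclooctatetraene) — cyclooctatetraene distorts into a non-planar tub to avoid antiaromaticity.
The 4-membered ring has only sp² ring atoms; a planar conformation would have a fully conjugated π system of 4 electrons. But 4 = 4(1), which is 4n not 4n+2, so it is not aromatic (cyclobutadiene) — cyclobutadiene is antiaromatic and distorts to a rectangle.
None of the rings are aromatic. Total: 0.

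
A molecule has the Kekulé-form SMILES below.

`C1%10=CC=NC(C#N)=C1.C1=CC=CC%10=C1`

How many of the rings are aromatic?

2

The SMILES encodes a six-membered ring of five carbons and one nitrogen with three alternating double bonds; a six-membered carbon ring with three alternating C=C double bonds.
The 6-membered ring with one nitrogen is planar and fully conjugated; 3 ring double bonds give 6 π electrons. Since 6 = 4n+2 (n=1), it is aromatic (pyridine).
The 6-membered ring has a continuous p-orbital overlap around the ring; 3 ring double bonds give 6 π electrons. Since 6 = 4n+2 (n=1), it is aromatic (benzene).
2 of the 2 rings are aromatic. Total: 2.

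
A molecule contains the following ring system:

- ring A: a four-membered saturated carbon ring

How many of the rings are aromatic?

0

Ring A has only sp³ atoms, so it is not fully conjugated — not aromatic (cyclobutane).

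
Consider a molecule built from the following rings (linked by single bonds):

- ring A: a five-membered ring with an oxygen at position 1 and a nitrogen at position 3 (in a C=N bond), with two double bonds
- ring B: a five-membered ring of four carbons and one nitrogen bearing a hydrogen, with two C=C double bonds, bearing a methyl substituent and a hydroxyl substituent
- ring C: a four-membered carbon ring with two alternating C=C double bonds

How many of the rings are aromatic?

2

Ring A is fully conjugated (every ring atom contributes a p orbital); 2 ring double bonds (4 π electrons) plus a heteroatom lone pair (2) give 6 π electrons. 6 = 4(1)+2, so ring A is aromatic (oxazole).
Ring B has a continuous p-orbital overlap around the ring; 2 ring double bonds (4 π electrons) plus a heteroatom lone pair (2) give 6 π electrons. 6 = 4(1)+2, so ring B is aromatic (pyrrole).
Ring C has only sp² ring atoms; a planar conformation would have a fully conjugated π system of 4 electrons. But 4 = 4(1), which is 4n not 4n+2, so ring C is not aromatic (cyclobutadiene) — cyclobutadiene is antiaromatic and distorts to a rectangle.
Aromatic: A, B. Total: 2.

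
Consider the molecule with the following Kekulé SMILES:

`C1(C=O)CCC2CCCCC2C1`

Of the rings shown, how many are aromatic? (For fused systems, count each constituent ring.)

The SMILES encodes two fused six-membered saturated carbon rings.
The 6-membered ring has only sp³ atoms, so it is not fully conjugated — not aromatic (cyclohexane ring).
The second 6-membered ring has only sp³ atoms, so it is not fully conjugated — not aromatic (cyclohexane ring).
None of the rings are aromatic. Total: 0.

0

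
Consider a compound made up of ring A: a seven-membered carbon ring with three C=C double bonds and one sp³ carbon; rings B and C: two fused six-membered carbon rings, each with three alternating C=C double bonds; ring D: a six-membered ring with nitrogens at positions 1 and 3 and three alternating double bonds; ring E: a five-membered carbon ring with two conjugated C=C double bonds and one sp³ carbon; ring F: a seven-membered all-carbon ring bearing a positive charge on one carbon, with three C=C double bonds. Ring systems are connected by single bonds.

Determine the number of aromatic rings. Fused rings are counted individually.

4

Ring A has one sp³ carbon, so it is not fully conjugated — not aromatic (cycloheptatriene).
Rings B and C form a fused bicyclic system with 10 sp² atoms and 10 π electrons from ring double bonds. 10 = 4(2)+2, so the system is aromatic and both rings count as aromatic (naphthalene).
Ring D has a continuous p-orbital overlap around the ring; 3 ring double bonds give 6 π electrons. That satisfies 4n+2 with n=1, so ring D is aromatic (pyrimidine).
Ring E has one sp³ carbon, so it is not fully conjugated — not aromatic (cyclopentadiene).
Ring F has a continuous p-orbital overlap around the ring; 3 ring double bonds (6 π electrons) plus the carbocation's empty p orbital (0, but keeps the ring conjugated) give 6 π electrons. That satisfies 4n+2 with n=1, so ring F is aromatic (tropylium cation).
Aromatic: B, C, D, F. Total: 4.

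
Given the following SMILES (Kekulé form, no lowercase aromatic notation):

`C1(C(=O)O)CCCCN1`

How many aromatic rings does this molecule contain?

The SMILES encodes a six-membered saturated ring of five carbons and one N–H nitrogen.
The 6-membered ring with one N–H has only sp³ atoms, so it is not fully conjugated — not aromatic (piperidine).

0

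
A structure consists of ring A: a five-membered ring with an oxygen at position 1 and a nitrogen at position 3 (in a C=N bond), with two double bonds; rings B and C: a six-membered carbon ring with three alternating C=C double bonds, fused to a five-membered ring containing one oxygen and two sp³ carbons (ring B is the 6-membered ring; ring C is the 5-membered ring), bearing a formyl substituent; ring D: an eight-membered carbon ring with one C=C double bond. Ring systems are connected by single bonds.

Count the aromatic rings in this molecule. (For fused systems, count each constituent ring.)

Ring A has a continuous p-orbital overlap around the ring; 2 ring double bonds (4 π electrons) plus a heteroatom lone pair (2) give 6 π electrons. Since 6 = 4n+2 (n=1), ring A is aromatic (oxazole).
Ring B is planar and fully conjugated; 3 ring double bonds give 6 π electrons. Since 6 = 4n+2 (n=1), ring B is aromatic (benzene ring).
Ring C has two sp³ carbons, so it is not fully conjugated — not aromatic (oxolane ring).
Ring D has six sp³ carbons, so it is not fully conjugated — not aromatic (cyclooctene).
Aromatic: A, B. Total: 2.

2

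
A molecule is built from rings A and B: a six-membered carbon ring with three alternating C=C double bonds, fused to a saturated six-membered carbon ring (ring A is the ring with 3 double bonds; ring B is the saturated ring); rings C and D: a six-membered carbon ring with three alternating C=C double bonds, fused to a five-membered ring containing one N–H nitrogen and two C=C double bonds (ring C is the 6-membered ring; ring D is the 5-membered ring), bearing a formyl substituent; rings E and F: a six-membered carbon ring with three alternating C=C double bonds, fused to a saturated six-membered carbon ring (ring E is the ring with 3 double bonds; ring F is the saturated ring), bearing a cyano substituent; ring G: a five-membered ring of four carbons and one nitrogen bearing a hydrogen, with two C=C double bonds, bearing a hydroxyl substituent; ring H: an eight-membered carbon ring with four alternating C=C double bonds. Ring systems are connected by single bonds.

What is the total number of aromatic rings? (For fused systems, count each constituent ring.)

Ring A is planar and fully conjugated; 3 ring double bonds give 6 π electrons. That satisfies 4n+2 with n=1, so ring A is aromatic (benzene ring).
Ring B has four sp³ carbons, so it is not fully conjugated — not aromatic (cyclohexane ring).
Rings C and D form a fused bicyclic system (with one N–H) with 9 sp² atoms and 10 π electrons from ring double bonds plus a heteroatom lone pair. 10 = 4(2)+2, so the system is aromatic and both rings count as aromatic (indole).
Ring E is fully conjugated (every ring atom contributes a p orbital); 3 ring double bonds give 6 π electrons. Since 6 = 4n+2 (n=1), ring E is aromatic (benzene ring).
Ring F has four sp³ carbons, so it is not fully conjugated — not aromatic (cyclohexane ring).
Ring G has a continuous p-orbital overlap around the ring; 2 ring double bonds (4 π electrons) plus a heteroatom lone pair (2) give 6 π electrons. 6 = 4(1)+2, so ring G is aromatic (pyrrole).
Ring H has only sp² ring atoms; a planar conformation would have a fully conjugated π system of 8 electrons. But 8 = 4(2), which is 4n not 4n+2, so ring H is not aromatic (cyclooctatetraene) — cyclooctatetraene distorts into a non-planar tub to avoid antiaromaticity.
Aromatic: A, C, D, E, G. Total: 5.

5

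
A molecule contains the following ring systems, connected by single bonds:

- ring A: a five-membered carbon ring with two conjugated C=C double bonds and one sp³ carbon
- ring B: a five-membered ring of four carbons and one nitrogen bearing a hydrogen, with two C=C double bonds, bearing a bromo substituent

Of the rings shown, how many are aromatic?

1

Ring A has one sp³ carbon, so it is not fully conjugated — not aromatic (cyclopentadiene).
Ring B is planar and fully conjugated; 2 ring double bonds (4 π electrons) plus a heteroatom lone pair (2) give 6 π electrons. 6 = 4(1)+2, so ring B is aromatic (pyrrole).
Aromatic: B. Total: 1.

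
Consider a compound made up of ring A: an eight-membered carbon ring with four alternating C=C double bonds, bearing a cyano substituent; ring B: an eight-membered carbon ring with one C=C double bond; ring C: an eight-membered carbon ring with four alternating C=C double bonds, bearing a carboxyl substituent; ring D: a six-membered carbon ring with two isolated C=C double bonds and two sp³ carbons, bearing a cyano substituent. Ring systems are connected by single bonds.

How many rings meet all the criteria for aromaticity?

0

Ring A has only sp² ring atoms; a planar conformation would have a fully conjugated π system of 8 electrons. But 8 = 4(2), which is 4n not 4n+2, so ring A is not aromatic (cyclooctatetraene) — cyclooctatetraene distorts into a non-planar tub to avoid antiaromaticity.
Ring B has six sp³ carbons, so it is not fully conjugated — not aromatic (cyclooctene).
Ring C has only sp² ring atoms; a planar conformation would have a fully conjugated π system of 8 electrons. But 8 = 4(2), which is 4n not 4n+2, so ring C is not aromatic (cyclooctatetraene) — cyclooctatetraene distorts into a non-planar tub to avoid antiaromaticity.
Ring D has two sp³ carbons, so it is not fully conjugated — not aromatic (1,4-cyclohexadiene).
No ring is aromatic. Total: 0.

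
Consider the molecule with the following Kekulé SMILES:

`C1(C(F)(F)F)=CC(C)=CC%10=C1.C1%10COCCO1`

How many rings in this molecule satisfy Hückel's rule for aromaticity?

The SMILES encodes a six-membered carbon ring with three alternating C=C double bonds; a six-membered saturated ring with oxygens at positions 1 and 4.
The 6-membered ring has a continuous p-orbital overlap around the ring; 3 ring double bonds give 6 π electrons. 6 = 4(1)+2, so it is aromatic (benzene).
The 6-membered ring with two oxygens (1,4) has only sp³ atoms, so it is not fully conjugated — not aromatic (1,4-dioxane).
1 of the 2 rings is aromatic. Total: 1.

1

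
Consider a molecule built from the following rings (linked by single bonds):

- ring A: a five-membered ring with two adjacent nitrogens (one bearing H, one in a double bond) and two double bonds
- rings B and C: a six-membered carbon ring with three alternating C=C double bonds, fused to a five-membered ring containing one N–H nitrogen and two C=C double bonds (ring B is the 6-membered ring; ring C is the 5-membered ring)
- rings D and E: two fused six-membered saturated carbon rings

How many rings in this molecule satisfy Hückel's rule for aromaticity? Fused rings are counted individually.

3

Ring A is fully conjugated (every ring atom contributes a p orbital); 2 ring double bonds (4 π electrons) plus a heteroatom lone pair (2) give 6 π electrons. Since 6 = 4n+2 (n=1), ring A is aromatic (pyrazole).
Rings B and C form a fused bicyclic system (with one N–H) with 9 sp² atoms and 10 π electrons from ring double bonds plus a heteroatom lone pair. 10 = 4(2)+2, so the system is aromatic and both rings count as aromatic (indole).
Ring D has only sp³ atoms, so it is not fully conjugated — not aromatic (cyclohexane ring).
Ring E has only sp³ atoms, so it is not fully conjugated — not aromatic (cyclohexane ring).
Aromatic: A, B, C. Total: 3.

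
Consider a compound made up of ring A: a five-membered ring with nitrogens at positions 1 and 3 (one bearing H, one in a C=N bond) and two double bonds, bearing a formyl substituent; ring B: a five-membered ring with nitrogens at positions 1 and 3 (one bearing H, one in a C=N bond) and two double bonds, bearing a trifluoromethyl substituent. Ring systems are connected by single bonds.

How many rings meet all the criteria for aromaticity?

Ring A is fully conjugated (every ring atom contributes a p orbital); 2 ring double bonds (4 π electrons) plus a heteroatom lone pair (2) give 6 π electrons. Since 6 = 4n+2 (n=1), ring A is aromatic (imidazole).
Ring B is planar and fully conjugated; 2 ring double bonds (4 π electrons) plus a heteroatom lone pair (2) give 6 π electrons. That satisfies 4n+2 with n=1, so ring B is aromatic (imidazole).
Aromatic: A, B. Total: 2.

2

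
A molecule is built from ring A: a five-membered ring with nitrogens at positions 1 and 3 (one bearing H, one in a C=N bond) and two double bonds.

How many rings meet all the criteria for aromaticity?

Ring A has a continuous p-orbital overlap around the ring; 2 ring double bonds (4 π electrons) plus a heteroatom lone pair (2) give 6 π electrons. 6 = 4(1)+2, so ring A is aromatic (imidazole).

1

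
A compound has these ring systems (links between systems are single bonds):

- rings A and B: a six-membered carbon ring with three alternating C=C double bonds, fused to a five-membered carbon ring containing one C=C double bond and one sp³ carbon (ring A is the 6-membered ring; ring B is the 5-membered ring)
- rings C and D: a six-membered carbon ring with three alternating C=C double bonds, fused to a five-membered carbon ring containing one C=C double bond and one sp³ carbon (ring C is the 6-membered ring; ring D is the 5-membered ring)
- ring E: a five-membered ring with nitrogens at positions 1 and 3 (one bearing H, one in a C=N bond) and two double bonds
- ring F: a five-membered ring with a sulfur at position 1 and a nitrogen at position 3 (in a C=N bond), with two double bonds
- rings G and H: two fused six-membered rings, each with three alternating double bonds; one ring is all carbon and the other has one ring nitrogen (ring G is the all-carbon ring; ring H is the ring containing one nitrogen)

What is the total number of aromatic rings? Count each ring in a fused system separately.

6

Ring A has a continuous p-orbital overlap around the ring; 3 ring double bonds give 6 π electrons. That satisfies 4n+2 with n=1, so ring A is aromatic (benzene ring).
Ring B has one sp³ carbon, so it is not fully conjugated — not aromatic (cyclopentene ring).
Ring C is planar and fully conjugated; 3 ring double bonds give 6 π electrons. That satisfies 4n+2 with n=1, so ring C is aromatic (benzene ring).
Ring D has one sp³ carbon, so it is not fully conjugated — not aromatic (cyclopentene ring).
Ring E is planar and fully conjugated; 2 ring double bonds (4 π electrons) plus a heteroatom lone pair (2) give 6 π electrons. Since 6 = 4n+2 (n=1), ring E is aromatic (imidazole).
Ring F is planar and fully conjugated; 2 ring double bonds (4 π electrons) plus a heteroatom lone pair (2) give 6 π electrons. 6 = 4(1)+2, so ring F is aromatic (thiazole).
Rings G and H form a fused bicyclic system (with one nitrogen) with 10 sp² atoms and 10 π electrons from ring double bonds. 10 = 4(2)+2, so the system is aromatic and both rings count as aromatic (quinoline).
Aromatic: A, C, E, F, G, H. Total: 6.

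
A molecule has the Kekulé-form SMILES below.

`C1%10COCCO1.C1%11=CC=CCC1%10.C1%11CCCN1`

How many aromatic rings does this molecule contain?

0

The SMILES encodes a six-membered saturated ring with oxygens at positions 1 and 4; a six-membered carbon ring with two conjugated C=C double bonds and two sp³ carbons; a five-membered saturated ring of four carbons and one N–H nitrogen.
The 6-membered ring with two oxygens (1,4) has only sp³ atoms, so it is not fully conjugated — not aromatic (1,4-dioxane).
The 6-membered ring has two sp³ carbons, so it is not fully conjugated — not aromatic (1,3-cyclohexadiene).
The 5-membered ring with one N–H has only sp³ atoms, so it is not fully conjugated — not aromatic (pyrrolidine).
None of the rings are aromatic. Total: 0.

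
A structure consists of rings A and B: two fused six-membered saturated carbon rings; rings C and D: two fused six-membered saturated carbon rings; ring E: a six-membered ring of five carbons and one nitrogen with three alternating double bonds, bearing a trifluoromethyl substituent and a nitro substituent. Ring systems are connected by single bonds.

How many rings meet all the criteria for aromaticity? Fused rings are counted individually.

1

Ring A has only sp³ atoms, so it is not fully conjugated — not aromatic (cyclohexane ring).
Ring B has only sp³ atoms, so it is not fully conjugated — not aromatic (cyclohexane ring).
Ring C has only sp³ atoms, so it is not fully conjugated — not aromatic (cyclohexane ring).
Ring D has only sp³ atoms, so it is not fully conjugated — not aromatic (cyclohexane ring).
Ring E is planar and fully conjugated; 3 ring double bonds give 6 π electrons. 6 = 4(1)+2, so ring E is aromatic (pyridine).
Aromatic: E. Total: 1.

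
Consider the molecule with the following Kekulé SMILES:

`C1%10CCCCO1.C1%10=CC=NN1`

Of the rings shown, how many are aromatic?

The SMILES encodes a six-membered saturated ring of five carbons and one oxygen; a five-membered ring with two adjacent nitrogens (one bearing H, one in a double bond) and two double bonds.
The 6-membered ring with one oxygen has only sp³ atoms, so it is not fully conjugated — not aromatic (tetrahydropyran).
The 5-membered ring with two adjacent nitrogens (one N–H, one =N–) is planar and fully conjugated; 2 ring double bonds (4 π electrons) plus a heteroatom lone pair (2) give 6 π electrons. 6 = 4(1)+2, so it is aromatic (pyrazole).
1 of the 2 rings is aromatic. Total: 1.

1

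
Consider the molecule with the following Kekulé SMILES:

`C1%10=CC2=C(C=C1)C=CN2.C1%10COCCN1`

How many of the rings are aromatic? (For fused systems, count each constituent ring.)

2

The SMILES encodes a six-membered carbon ring with three alternating C=C double bonds, fused to a five-membered ring containing one N–H nitrogen and two C=C double bonds; a six-membered saturated ring with an oxygen and an N–H nitrogen at positions 1 and 4.
The fused 6/5-membered bicyclic (with one N–H) is a single π system with 9 sp² atoms and 10 π electrons from ring double bonds plus a heteroatom lone pair. 10 = 4(2)+2, so the system is aromatic and both rings count as aromatic (indole).
The 6-membered ring with one oxygen and one N–H (1,4) has only sp³ atoms, so it is not fully conjugated — not aromatic (morpholine).
2 of the 3 rings are aromatic. Total: 2.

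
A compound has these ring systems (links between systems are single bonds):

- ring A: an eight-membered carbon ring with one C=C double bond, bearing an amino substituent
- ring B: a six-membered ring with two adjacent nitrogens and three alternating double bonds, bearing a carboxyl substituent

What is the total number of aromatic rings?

1

Ring A has six sp³ carbons, so it is not fully conjugated — not aromatic (cyclooctene).
Ring B is planar and fully conjugated; 3 ring double bonds give 6 π electrons. 6 = 4(1)+2, so ring B is aromatic (pyridazine).
Aromatic: B. Total: 1.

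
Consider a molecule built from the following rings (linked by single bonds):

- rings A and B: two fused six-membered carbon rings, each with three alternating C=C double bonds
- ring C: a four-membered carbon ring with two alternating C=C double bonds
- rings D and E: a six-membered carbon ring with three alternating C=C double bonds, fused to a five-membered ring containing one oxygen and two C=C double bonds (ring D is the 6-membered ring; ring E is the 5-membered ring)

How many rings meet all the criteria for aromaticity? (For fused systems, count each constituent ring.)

4

Rings A and B form a fused bicyclic system with 10 sp² atoms and 10 π electrons from ring double bonds. 10 = 4(2)+2, so the system is aromatic and both rings count as aromatic (naphthalene).
Ring C has only sp² ring atoms; a planar conformation would have a fully conjugated π system of 4 electrons. But 4 = 4(1), which is 4n not 4n+2, so ring C is not aromatic (cyclobutadiene) — cyclobutadiene is antiaromatic and distorts to a rectangle.
Rings D and E form a fused bicyclic system (with one oxygen) with 9 sp² atoms and 10 π electrons from ring double bonds plus a heteroatom lone pair. 10 = 4(2)+2, so the system is aromatic and both rings count as aromatic (benzofuran).
Aromatic: A, B, D, E. Total: 4.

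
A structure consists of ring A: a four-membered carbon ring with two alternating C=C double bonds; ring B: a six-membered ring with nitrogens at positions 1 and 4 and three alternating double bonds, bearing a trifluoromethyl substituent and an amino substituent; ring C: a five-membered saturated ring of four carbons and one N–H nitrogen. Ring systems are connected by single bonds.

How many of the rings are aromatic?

1

Ring A has only sp² ring atoms; a planar conformation would have a fully conjugated π system of 4 electrons. But 4 = 4(1), which is 4n not 4n+2, so ring A is not aromatic (cyclobutadiene) — cyclobutadiene is antiaromatic and distorts to a rectangle.
Ring B is planar and fully conjugated; 3 ring double bonds give 6 π electrons. Since 6 = 4n+2 (n=1), ring B is aromatic (pyrazine).
Ring C has only sp³ atoms, so it is not fully conjugated — not aromatic (pyrrolidine).
Aromatic: B. Total: 1.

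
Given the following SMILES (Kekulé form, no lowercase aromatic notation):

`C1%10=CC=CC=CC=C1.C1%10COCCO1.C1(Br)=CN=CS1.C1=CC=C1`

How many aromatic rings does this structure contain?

The SMILES encodes an eight-membered carbon ring with four alternating C=C double bonds; a six-membered saturated ring with oxygens at positions 1 and 4; a five-membered ring with a sulfur at position 1 and a nitrogen at position 3 (in a C=N bond), with two double bonds; a four-membered carbon ring with two alternating C=C double bonds.
The 8-membered ring has only sp² ring atoms; a planar conformation would have a fully conjugated π system of 8 electrons. But 8 = 4(2), which is 4n not 4n+2, so it is not aromatic (cyclooctatetraene) — cyclooctatetraene distorts into a non-planar tub to avoid antiaromaticity.
The 6-membered ring with two oxygens (1,4) has only sp³ atoms, so it is not fully conjugated — not aromatic (1,4-dioxane).
The 5-membered ring with one sulfur and one =N– has a continuous p-orbital overlap around the ring; 2 ring double bonds (4 π electrons) plus a heteroatom lone pair (2) give 6 π electrons. That satisfies 4n+2 with n=1, so it is aromatic (thiazole).
The 4-membered ring has only sp² ring atoms; a planar conformation would have a fully conjugated π system of 4 electrons. But 4 = 4(1), which is 4n not 4n+2, so it is not aromatic (cyclobutadiene) — cyclobutadiene is antiaromatic and distorts to a rectangle.
1 of the 4 rings is aromatic. Total: 1.

1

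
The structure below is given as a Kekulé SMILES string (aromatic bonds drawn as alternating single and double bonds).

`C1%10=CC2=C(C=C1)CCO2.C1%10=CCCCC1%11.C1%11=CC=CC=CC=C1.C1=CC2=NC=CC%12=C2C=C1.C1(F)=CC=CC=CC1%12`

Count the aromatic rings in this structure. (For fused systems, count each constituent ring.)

3

The SMILES encodes a six-membered carbon ring with three alternating C=C double bonds, fused to a five-membered ring containing one oxygen and two sp³ carbons; a six-membered carbon ring with one C=C double bond; an eight-membered carbon ring with four alternating C=C double bonds; two fused six-membered rings, each with three alternating double bonds; one ring is all carbon and the other has one ring nitrogen; a seven-membered carbon ring with three C=C double bonds and one sp³ carbon.
The 6-membered ring has a continuous p-orbital overlap around the ring; 3 ring double bonds give 6 π electrons. Since 6 = 4n+2 (n=1), it is aromatic (benzene ring).
The 5-membered ring with one oxygen has two sp³ carbons, so it is not fully conjugated — not aromatic (oxolane ring).
The second 6-membered ring has four sp³ carbons, so it is not fully conjugated — not aromatic (cyclohexene).
The 8-membered ring has only sp² ring atoms; a planar conformation would have a fully conjugated π system of 8 electrons. But 8 = 4(2), which is 4n not 4n+2, so it is not aromatic (cyclooctatetraene) — cyclooctatetraene distorts into a non-planar tub to avoid antiaromaticity.
The fused 6/6-membered bicyclic (with one nitrogen) is a single π system with 10 sp² atoms and 10 π electrons from ring double bonds. 10 = 4(2)+2, so the system is aromatic and both rings count as aromatic (quinoline).
The 7-membered ring has one sp³ carbon, so it is not fully conjugated — not aromatic (cycloheptatriene).
3 of the 7 rings are aromatic. Total: 3.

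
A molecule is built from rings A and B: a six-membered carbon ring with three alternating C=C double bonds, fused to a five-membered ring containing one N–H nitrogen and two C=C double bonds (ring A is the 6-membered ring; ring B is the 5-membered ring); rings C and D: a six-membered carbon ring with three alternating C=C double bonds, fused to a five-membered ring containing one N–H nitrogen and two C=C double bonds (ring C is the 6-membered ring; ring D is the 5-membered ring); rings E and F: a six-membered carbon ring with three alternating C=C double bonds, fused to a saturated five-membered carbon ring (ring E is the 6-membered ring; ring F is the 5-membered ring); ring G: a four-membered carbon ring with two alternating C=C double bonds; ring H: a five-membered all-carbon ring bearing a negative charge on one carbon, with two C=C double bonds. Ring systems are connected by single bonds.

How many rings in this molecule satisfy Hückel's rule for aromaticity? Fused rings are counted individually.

6

Rings A and B form a fused bicyclic system (with one N–H) with 9 sp² atoms and 10 π electrons from ring double bonds plus a heteroatom lone pair. 10 = 4(2)+2, so the system is aromatic and both rings count as aromatic (indole).
Rings C and D form a fused bicyclic system (with one N–H) with 9 sp² atoms and 10 π electrons from ring double bonds plus a heteroatom lone pair. 10 = 4(2)+2, so the system is aromatic and both rings count as aromatic (indole).
Ring E is fully conjugated (every ring atom contributes a p orbital); 3 ring double bonds give 6 π electrons. That satisfies 4n+2 with n=1, so ring E is aromatic (benzene ring).
Ring F has three sp³ carbons, so it is not fully conjugated — not aromatic (cyclopentane ring).
Ring G has only sp² ring atoms; a planar conformation would have a fully conjugated π system of 4 electrons. But 4 = 4(1), which is 4n not 4n+2, so ring G is not aromatic (cyclobutadiene) — cyclobutadiene is antiaromatic and distorts to a rectangle.
Ring H has a continuous p-orbital overlap around the ring; 2 ring double bonds (4 π electrons) plus the carbanion lone pair (2) give 6 π electrons. 6 = 4(1)+2, so ring H is aromatic (cyclopentadienyl anion).
Aromatic: A, B, C, D, E, H. Total: 6.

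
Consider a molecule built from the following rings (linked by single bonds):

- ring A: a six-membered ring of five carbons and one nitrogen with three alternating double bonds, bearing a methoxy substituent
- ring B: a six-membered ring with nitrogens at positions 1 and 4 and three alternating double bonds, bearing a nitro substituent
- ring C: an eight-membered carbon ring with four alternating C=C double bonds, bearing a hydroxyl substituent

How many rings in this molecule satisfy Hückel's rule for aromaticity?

Ring A is fully conjugated (every ring atom contributes a p orbital); 3 ring double bonds give 6 π electrons. Since 6 = 4n+2 (n=1), ring A is aromatic (pyridine).
Ring B is planar and fully conjugated; 3 ring double bonds give 6 π electrons. 6 = 4(1)+2, so ring B is aromatic (pyrazine).
Ring C has only sp² ring atoms; a planar conformation would have a fully conjugated π system of 8 electrons. But 8 = 4(2), which is 4n not 4n+2, so ring C is not aromatic (cyclooctatetraene) — cyclooctatetraene distorts into a non-planar tub to avoid antiaromaticity.
Aromatic: A, B. Total: 2.

2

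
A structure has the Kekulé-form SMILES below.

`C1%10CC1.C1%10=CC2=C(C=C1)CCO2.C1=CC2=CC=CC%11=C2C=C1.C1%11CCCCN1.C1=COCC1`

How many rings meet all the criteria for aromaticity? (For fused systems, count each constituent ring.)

3

The SMILES encodes a three-membered saturated carbon ring; a six-membered carbon ring with three alternating C=C double bonds, fused to a five-membered ring containing one oxygen and two sp³ carbons; two fused six-membered carbon rings, each with three alternating C=C double bonds; a six-membered saturated ring of five carbons and one N–H nitrogen; a five-membered ring of four carbons and one oxygen, with one C=C double bond and two sp³ carbons.
The 3-membered ring has only sp³ atoms, so it is not fully conjugated — not aromatic (cyclopropane).
The 6-membered ring is planar and fully conjugated; 3 ring double bonds give 6 π electrons. 6 = 4(1)+2, so it is aromatic (benzene ring).
The 5-membered ring with one oxygen has two sp³ carbons, so it is not fully conjugated — not aromatic (oxolane ring).
The fused 6/6-membered bicyclic is a single π system with 10 sp² atoms and 10 π electrons from ring double bonds. 10 = 4(2)+2, so the system is aromatic and both rings count as aromatic (naphthalene).
The 6-membered ring with one N–H has only sp³ atoms, so it is not fully conjugated — not aromatic (piperidine).
The second 5-membered ring with one oxygen has two sp³ carbons, so it is not fully conjugated — not aromatic (2,3-dihydrofuran).
3 of the 7 rings are aromatic. Total: 3.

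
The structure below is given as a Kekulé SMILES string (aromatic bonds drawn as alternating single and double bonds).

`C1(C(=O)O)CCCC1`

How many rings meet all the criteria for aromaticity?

The SMILES encodes a five-membered saturated carbon ring.
The 5-membered ring has only sp³ atoms, so it is not fully conjugated — not aromatic (cyclopentane).

0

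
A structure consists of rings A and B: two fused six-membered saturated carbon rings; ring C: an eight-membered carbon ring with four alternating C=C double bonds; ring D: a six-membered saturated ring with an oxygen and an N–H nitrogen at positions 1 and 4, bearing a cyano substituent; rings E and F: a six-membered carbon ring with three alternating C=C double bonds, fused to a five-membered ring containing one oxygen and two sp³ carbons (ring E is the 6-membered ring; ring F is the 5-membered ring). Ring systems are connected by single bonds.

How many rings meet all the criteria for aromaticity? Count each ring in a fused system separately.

1

Ring A has only sp³ atoms, so it is not fully conjugated — not aromatic (cyclohexane ring).
Ring B has only sp³ atoms, so it is not fully conjugated — not aromatic (cyclohexane ring).
Ring C has only sp² ring atoms; a planar conformation would have a fully conjugated π system of 8 electrons. But 8 = 4(2), which is 4n not 4n+2, so ring C is not aromatic (cyclooctatetraene) — cyclooctatetraene distorts into a non-planar tub to avoid antiaromaticity.
Ring D has only sp³ atoms, so it is not fully conjugated — not aromatic (morpholine).
Ring E has a continuous p-orbital overlap around the ring; 3 ring double bonds give 6 π electrons. Since 6 = 4n+2 (n=1), ring E is aromatic (benzene ring).
Ring F has two sp³ carbons, so it is not fully conjugated — not aromatic (oxolane ring).
Aromatic: E. Total: 1.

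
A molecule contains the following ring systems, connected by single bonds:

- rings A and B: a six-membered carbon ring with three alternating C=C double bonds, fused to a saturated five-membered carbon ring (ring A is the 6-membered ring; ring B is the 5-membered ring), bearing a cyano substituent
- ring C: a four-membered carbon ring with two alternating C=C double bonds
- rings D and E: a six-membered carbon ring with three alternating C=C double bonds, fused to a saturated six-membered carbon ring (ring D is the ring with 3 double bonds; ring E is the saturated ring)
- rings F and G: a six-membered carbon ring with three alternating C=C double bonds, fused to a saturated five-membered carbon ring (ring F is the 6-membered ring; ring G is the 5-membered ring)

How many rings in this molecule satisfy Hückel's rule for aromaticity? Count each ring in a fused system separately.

Ring A is fully conjugated (every ring atom contributes a p orbital); 3 ring double bonds give 6 π electrons. Since 6 = 4n+2 (n=1), ring A is aromatic (benzene ring).
Ring B has three sp³ carbons, so it is not fully conjugated — not aromatic (cyclopentane ring).
Ring C has only sp² ring atoms; a planar conformation would have a fully conjugated π system of 4 electrons. But 4 = 4(1), which is 4n not 4n+2, so ring C is not aromatic (cyclobutadiene) — cyclobutadiene is antiaromatic and distorts to a rectangle.
Ring D has a continuous p-orbital overlap around the ring; 3 ring double bonds give 6 π electrons. 6 = 4(1)+2, so ring D is aromatic (benzene ring).
Ring E has four sp³ carbons, so it is not fully conjugated — not aromatic (cyclohexane ring).
Ring F is fully conjugated (every ring atom contributes a p orbital); 3 ring double bonds give 6 π electrons. Since 6 = 4n+2 (n=1), ring F is aromatic (benzene ring).
Ring G has three sp³ carbons, so it is not fully conjugated — not aromatic (cyclopentane ring).
Aromatic: A, D, F. Total: 3.

3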